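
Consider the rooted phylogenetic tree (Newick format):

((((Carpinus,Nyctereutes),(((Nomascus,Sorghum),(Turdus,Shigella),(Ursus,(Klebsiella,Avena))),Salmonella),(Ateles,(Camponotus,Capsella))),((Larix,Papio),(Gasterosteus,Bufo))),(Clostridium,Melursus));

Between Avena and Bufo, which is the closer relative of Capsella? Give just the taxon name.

The MRCA of Capsella and Avena subtends ((Carpinus,Nyctereutes),(((Nomascus,Sorghum),(Turdus,Shigella),(Ursus,(Klebsiella,Avena))),Salmonella),(Ateles,(Camponotus,Capsella))) (13 taxa).
The MRCA of Capsella and Bufo subtends (((Carpinus,Nyctereutes),(((Nomascus,Sorghum),(Turdus,Shigella),(Ursus,(Klebsiella,Avena))),Salmonella),(Ateles,(Camponotus,Capsella))),((Larix,Papio),(Gasterosteus,Bufo))) (17 taxa).
The first is nested inside the second, so Capsella shares a more recent common ancestor with Avena.

Avena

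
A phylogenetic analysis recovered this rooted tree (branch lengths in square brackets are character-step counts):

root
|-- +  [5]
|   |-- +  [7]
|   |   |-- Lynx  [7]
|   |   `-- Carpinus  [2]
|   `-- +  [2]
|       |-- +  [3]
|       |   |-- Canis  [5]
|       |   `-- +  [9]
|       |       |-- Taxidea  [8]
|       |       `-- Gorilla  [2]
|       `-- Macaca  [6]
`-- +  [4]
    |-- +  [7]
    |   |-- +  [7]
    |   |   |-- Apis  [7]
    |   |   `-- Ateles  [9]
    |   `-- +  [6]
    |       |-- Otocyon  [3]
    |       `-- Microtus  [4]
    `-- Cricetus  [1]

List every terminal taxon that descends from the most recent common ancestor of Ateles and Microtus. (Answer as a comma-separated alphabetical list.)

Tracing Ateles: it sits inside (Apis,Ateles).
Tracing Microtus: it sits inside (Otocyon,Microtus).
The smallest clade enclosing both is ((Apis,Ateles),(Otocyon,Microtus)); the answer is its 4 terminal taxa in alphabetical order.

Apis, Ateles, Microtus, Otocyon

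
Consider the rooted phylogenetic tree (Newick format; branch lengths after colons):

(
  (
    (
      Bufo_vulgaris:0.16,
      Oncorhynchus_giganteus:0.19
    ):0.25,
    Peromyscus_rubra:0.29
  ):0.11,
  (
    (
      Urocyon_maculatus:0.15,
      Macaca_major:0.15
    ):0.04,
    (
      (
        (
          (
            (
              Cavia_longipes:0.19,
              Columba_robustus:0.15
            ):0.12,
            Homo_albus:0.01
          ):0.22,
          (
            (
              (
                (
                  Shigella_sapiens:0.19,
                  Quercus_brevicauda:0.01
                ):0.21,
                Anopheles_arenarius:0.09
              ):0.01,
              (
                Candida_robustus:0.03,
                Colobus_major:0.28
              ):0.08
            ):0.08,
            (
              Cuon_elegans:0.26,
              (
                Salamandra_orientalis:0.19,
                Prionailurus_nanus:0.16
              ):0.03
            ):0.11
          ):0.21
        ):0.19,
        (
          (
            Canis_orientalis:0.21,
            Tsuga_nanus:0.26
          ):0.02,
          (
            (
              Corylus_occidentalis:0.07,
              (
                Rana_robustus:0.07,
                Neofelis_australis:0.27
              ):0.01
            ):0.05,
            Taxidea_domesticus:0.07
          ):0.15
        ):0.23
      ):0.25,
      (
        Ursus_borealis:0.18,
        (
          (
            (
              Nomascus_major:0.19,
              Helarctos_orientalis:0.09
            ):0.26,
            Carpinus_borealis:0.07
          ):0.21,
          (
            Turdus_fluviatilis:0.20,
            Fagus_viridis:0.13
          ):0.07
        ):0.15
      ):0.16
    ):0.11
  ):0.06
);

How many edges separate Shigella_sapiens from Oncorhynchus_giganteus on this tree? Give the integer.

12

The MRCA of Shigella_sapiens and Oncorhynchus_giganteus is the root of the tree.
From Shigella_sapiens up to that node: 9 branches. From Oncorhynchus_giganteus up to the same node: 3 branches. Total: 9 + 3 = 12.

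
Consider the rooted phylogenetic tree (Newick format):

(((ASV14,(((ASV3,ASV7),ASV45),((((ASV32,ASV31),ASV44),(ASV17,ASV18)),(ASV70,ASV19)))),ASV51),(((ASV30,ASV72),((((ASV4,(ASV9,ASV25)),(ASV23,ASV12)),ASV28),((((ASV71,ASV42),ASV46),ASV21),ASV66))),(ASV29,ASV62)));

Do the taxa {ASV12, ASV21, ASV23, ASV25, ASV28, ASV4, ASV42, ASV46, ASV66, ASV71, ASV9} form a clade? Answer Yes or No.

The most recent common ancestor of these taxa subtends ((((ASV4,(ASV9,ASV25)),(ASV23,ASV12)),ASV28),((((ASV71,ASV42),ASV46),ASV21),ASV66)).
That clade has exactly 11 tips — every listed taxon and nothing else — so the group is monophyletic.

Yes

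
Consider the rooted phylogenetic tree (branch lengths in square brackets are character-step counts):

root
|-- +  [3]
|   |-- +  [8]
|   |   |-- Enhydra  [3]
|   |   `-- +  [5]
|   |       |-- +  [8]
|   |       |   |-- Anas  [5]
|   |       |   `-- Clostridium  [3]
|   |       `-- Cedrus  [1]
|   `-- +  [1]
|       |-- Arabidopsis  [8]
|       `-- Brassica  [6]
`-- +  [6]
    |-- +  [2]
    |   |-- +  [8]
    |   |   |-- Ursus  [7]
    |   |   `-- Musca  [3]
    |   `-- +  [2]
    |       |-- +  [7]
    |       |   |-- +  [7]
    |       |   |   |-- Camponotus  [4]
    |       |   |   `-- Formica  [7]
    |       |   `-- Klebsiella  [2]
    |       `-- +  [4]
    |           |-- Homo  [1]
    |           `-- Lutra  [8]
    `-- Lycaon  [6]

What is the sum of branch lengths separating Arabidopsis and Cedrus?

The path runs Arabidopsis → … → MRCA → … → Cedrus; the MRCA is the node subtending ((Enhydra,((Anas,Clostridium),Cedrus)),(Arabidopsis,Brassica)).
Branch lengths along that path: 8 + 1 + 8 + 5 + 1 = 23.

23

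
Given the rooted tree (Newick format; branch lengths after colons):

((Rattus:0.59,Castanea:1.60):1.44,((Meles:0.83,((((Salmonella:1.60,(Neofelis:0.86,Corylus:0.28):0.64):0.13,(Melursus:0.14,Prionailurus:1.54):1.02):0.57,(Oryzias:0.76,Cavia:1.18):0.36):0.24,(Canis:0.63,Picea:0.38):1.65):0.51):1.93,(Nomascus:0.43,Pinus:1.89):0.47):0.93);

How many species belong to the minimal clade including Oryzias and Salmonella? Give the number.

7

The MRCA of Oryzias and Salmonella is the node subtending (((Salmonella,(Neofelis,Corylus)),(Melursus,Prionailurus)),(Oryzias,Cavia)).
That clade contains 7 terminal taxa: Cavia, Corylus, Melursus, Neofelis, Oryzias, Prionailurus, Salmonella.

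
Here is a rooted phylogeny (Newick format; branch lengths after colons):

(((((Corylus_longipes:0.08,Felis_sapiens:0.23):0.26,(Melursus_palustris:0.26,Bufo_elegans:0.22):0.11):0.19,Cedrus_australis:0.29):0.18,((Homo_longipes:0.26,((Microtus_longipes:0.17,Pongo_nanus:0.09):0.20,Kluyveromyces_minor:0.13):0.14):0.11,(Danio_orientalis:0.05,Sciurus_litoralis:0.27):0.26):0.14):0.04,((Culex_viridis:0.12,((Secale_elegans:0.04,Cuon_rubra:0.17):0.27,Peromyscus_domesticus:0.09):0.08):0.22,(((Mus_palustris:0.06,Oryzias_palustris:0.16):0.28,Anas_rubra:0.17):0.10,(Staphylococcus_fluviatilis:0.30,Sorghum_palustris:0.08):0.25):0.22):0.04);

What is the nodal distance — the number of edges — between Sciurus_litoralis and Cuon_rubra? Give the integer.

9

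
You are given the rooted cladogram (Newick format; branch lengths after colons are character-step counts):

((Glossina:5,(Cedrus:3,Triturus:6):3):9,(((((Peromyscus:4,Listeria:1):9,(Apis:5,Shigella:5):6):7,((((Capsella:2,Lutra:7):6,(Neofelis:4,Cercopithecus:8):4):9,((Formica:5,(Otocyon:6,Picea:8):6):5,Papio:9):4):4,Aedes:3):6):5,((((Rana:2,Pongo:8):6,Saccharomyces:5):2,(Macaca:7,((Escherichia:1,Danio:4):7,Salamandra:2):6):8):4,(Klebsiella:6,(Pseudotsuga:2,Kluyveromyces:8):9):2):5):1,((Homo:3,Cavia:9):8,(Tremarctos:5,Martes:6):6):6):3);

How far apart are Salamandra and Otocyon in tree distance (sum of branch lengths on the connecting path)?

The path runs Salamandra → … → MRCA → … → Otocyon; the MRCA is the node subtending ((((Peromyscus,Listeria),(Apis,Shigella)),((((Capsella,Lutra),(Neofelis,Cercopithecus)),((Formica,(Otocyon,Picea)),Papio)),Aedes)),((((Rana,Pongo),Saccharomyces),(Macaca,((Escherichia,Danio),Salamandra))),(Klebsiella,(Pseudotsuga,Kluyveromyces)))).
Branch lengths along that path: 2 + 6 + 8 + 4 + 5 + 5 + 6 + 4 + 4 + 5 + 6 + 6 = 61.

61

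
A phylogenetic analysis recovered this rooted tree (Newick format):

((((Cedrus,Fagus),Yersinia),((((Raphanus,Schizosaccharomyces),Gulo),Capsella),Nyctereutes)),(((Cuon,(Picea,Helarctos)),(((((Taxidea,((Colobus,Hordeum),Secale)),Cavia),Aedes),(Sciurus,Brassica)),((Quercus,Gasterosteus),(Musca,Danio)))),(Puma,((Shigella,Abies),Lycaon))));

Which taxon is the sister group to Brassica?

Brassica attaches to the tree at the node subtending (Sciurus,Brassica).
The other lineage descending from that same node — the sister group — is the single tip Sciurus.

Sciurus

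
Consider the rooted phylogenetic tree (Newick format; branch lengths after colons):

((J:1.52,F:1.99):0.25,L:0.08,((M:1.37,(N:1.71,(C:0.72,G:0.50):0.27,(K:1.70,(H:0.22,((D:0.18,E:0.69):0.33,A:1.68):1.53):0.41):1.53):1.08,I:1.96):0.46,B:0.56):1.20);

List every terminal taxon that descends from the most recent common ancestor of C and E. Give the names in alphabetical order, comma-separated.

A, C, D, E, G, H, K, N

Tracing C: it sits inside (C,G).
Tracing E: it sits inside (D,E).
The smallest clade enclosing both is (N,(C,G),(K,(H,((D,E),A)))); the answer is its 8 terminal taxa in alphabetical order.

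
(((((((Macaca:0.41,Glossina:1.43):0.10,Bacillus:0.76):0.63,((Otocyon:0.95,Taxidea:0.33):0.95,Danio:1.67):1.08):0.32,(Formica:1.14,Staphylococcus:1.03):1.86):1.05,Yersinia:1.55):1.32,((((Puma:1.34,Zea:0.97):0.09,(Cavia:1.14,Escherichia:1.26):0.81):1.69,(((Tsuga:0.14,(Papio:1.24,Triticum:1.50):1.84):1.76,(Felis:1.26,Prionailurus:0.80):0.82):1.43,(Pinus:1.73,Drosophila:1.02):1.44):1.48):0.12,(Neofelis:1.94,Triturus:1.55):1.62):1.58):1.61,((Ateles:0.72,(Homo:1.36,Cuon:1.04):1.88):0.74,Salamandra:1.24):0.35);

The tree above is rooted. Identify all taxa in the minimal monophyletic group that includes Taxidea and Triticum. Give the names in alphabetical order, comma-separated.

Tracing Taxidea: it sits inside (Otocyon,Taxidea).
Tracing Triticum: it sits inside (Papio,Triticum).
The smallest clade enclosing both is ((((((Macaca,Glossina),Bacillus),((Otocyon,Taxidea),Danio)),(Formica,Staphylococcus)),Yersinia),((((Puma,Zea),(Cavia,Escherichia)),(((Tsuga,(Papio,Triticum)),(Felis,Prionailurus)),(Pinus,Drosophila))),(Neofelis,Triturus))); the answer is its 22 terminal taxa in alphabetical order.

Bacillus, Cavia, Danio, Drosophila, Escherichia, Felis, Formica, Glossina, Macaca, Neofelis, Otocyon, Papio, Pinus, Prionailurus, Puma, Staphylococcus, Taxidea, Triticum, Triturus, Tsuga, Yersinia, Zea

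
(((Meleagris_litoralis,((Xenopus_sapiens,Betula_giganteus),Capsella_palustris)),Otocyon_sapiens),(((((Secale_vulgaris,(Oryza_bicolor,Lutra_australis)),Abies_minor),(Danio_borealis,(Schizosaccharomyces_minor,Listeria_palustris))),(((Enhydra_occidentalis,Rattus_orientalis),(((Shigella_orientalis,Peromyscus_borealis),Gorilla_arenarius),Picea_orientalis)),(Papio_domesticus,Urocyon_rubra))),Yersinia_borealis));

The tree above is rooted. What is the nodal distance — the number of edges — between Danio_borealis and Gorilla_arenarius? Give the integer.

The MRCA of Danio_borealis and Gorilla_arenarius is the node subtending ((((Secale_vulgaris,(Oryza_bicolor,Lutra_australis)),Abies_minor),(Danio_borealis,(Schizosaccharomyces_minor,Listeria_palustris))),(((Enhydra_occidentalis,Rattus_orientalis),(((Shigella_orientalis,Peromyscus_borealis),Gorilla_arenarius),Picea_orientalis)),(Papio_domesticus,Urocyon_rubra))).
From Danio_borealis up to that node: 3 branches. From Gorilla_arenarius up to the same node: 5 branches. Total: 3 + 5 = 8.

8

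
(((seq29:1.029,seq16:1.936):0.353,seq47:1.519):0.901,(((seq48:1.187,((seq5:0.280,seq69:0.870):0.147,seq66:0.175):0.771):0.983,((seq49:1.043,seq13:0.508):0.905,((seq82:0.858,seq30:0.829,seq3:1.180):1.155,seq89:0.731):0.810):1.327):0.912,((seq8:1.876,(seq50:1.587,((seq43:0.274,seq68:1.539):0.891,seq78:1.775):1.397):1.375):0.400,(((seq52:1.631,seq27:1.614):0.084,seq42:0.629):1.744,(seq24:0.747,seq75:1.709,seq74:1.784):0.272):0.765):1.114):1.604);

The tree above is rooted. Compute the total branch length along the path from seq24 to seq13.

6.550

The path runs seq24 → … → MRCA → … → seq13; the MRCA is the node subtending (((seq48,((seq5,seq69),seq66)),((seq49,seq13),((seq82,seq30,seq3),seq89))),((seq8,(seq50,((seq43,seq68),seq78))),(((seq52,seq27),seq42),(seq24,seq75,seq74)))).
Branch lengths along that path: 0.747 + 0.272 + 0.765 + 1.114 + 0.912 + 1.327 + 0.905 + 0.508 = 6.550.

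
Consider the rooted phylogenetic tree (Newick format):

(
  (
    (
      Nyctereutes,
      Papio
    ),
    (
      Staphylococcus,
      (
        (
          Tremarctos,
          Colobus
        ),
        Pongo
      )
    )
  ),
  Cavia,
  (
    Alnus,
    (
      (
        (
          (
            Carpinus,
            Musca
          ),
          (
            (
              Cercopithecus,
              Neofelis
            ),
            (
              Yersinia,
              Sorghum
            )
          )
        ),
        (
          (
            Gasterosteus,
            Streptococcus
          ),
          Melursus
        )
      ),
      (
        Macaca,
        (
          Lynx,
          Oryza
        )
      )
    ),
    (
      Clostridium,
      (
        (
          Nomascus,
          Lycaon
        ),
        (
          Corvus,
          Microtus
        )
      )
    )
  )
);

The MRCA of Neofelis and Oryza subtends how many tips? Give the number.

The MRCA of Neofelis and Oryza is the node subtending ((((Carpinus,Musca),((Cercopithecus,Neofelis),(Yersinia,Sorghum))),((Gasterosteus,Streptococcus),Melursus)),(Macaca,(Lynx,Oryza))).
That clade contains 12 terminal taxa: Carpinus, Cercopithecus, Gasterosteus, Lynx, Macaca, Melursus, Musca, Neofelis, Oryza, Sorghum, Streptococcus, Yersinia.

12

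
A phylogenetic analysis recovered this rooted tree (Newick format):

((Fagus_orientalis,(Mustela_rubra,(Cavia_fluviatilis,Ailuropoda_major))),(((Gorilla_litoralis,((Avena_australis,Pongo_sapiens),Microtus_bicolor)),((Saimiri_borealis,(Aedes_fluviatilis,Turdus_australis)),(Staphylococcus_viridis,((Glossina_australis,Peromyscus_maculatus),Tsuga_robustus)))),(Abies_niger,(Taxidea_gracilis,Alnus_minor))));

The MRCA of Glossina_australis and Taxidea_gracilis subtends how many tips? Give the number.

The MRCA of Glossina_australis and Taxidea_gracilis is the node subtending (((Gorilla_litoralis,((Avena_australis,Pongo_sapiens),Microtus_bicolor)),((Saimiri_borealis,(Aedes_fluviatilis,Turdus_australis)),(Staphylococcus_viridis,((Glossina_australis,Peromyscus_maculatus),Tsuga_robustus)))),(Abies_niger,(Taxidea_gracilis,Alnus_minor))).
That clade contains 14 terminal taxa: Abies_niger, Aedes_fluviatilis, Alnus_minor, Avena_australis, Glossina_australis, Gorilla_litoralis, Microtus_bicolor, Peromyscus_maculatus, Pongo_sapiens, Saimiri_borealis, Staphylococcus_viridis, Taxidea_gracilis, Tsuga_robustus, Turdus_australis.

14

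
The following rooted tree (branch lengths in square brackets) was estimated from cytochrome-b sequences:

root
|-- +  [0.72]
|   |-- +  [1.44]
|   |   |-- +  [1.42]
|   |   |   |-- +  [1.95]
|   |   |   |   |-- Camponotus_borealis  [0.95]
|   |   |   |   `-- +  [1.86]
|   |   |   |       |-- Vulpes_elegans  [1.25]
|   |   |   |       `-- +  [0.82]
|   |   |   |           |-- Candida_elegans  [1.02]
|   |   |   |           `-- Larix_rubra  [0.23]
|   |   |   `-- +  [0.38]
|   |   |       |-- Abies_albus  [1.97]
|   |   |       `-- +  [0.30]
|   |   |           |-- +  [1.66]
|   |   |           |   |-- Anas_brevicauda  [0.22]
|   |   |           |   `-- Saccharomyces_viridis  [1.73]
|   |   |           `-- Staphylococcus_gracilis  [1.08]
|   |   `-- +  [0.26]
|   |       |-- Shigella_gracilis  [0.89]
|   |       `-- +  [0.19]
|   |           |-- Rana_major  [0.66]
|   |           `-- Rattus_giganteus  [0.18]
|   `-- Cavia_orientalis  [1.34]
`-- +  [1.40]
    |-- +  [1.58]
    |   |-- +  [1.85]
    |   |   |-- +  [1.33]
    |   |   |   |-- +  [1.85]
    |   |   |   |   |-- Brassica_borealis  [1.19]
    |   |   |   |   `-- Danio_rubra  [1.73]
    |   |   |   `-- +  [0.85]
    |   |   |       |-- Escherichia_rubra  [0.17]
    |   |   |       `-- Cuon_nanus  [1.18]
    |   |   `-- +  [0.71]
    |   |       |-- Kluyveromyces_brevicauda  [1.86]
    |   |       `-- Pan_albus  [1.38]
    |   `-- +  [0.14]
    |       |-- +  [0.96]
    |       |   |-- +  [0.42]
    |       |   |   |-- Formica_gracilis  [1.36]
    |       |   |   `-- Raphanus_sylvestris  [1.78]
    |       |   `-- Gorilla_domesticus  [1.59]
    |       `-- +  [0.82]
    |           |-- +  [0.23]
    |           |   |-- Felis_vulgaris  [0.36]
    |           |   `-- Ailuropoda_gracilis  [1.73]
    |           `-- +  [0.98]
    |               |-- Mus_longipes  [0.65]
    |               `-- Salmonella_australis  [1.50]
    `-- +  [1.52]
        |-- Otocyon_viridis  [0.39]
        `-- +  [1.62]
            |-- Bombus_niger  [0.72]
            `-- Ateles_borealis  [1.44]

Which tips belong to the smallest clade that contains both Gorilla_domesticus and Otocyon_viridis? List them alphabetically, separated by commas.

Tracing Gorilla_domesticus: it sits inside ((Formica_gracilis,Raphanus_sylvestris),Gorilla_domesticus).
Tracing Otocyon_viridis: it sits inside (Otocyon_viridis,(Bombus_niger,Ateles_borealis)).
The smallest clade enclosing both is (((((Brassica_borealis,Danio_rubra),(Escherichia_rubra,Cuon_nanus)),(Kluyveromyces_brevicauda,Pan_albus)),(((Formica_gracilis,Raphanus_sylvestris),Gorilla_domesticus),((Felis_vulgaris,Ailuropoda_gracilis),(Mus_longipes,Salmonella_australis)))),(Otocyon_viridis,(Bombus_niger,Ateles_borealis))); the answer is its 16 terminal taxa in alphabetical order.

Ailuropoda_gracilis, Ateles_borealis, Bombus_niger, Brassica_borealis, Cuon_nanus, Danio_rubra, Escherichia_rubra, Felis_vulgaris, Formica_gracilis, Gorilla_domesticus, Kluyveromyces_brevicauda, Mus_longipes, Otocyon_viridis, Pan_albus, Raphanus_sylvestris, Salmonella_australis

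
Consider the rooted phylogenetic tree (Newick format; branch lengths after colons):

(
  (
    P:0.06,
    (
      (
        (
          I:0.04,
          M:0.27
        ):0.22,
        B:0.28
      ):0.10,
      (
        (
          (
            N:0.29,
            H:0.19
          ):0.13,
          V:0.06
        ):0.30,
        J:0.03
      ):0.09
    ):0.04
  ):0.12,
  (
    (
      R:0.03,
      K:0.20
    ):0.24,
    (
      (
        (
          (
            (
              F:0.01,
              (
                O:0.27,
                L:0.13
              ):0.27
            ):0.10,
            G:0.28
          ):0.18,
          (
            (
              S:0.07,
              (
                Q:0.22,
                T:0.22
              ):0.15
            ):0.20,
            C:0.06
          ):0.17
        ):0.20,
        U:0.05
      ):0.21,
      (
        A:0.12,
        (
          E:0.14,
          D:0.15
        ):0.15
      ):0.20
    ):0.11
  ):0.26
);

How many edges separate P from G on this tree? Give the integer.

8

The MRCA of P and G is the root of the tree.
From P up to that node: 2 branches. From G up to the same node: 6 branches. Total: 2 + 6 = 8.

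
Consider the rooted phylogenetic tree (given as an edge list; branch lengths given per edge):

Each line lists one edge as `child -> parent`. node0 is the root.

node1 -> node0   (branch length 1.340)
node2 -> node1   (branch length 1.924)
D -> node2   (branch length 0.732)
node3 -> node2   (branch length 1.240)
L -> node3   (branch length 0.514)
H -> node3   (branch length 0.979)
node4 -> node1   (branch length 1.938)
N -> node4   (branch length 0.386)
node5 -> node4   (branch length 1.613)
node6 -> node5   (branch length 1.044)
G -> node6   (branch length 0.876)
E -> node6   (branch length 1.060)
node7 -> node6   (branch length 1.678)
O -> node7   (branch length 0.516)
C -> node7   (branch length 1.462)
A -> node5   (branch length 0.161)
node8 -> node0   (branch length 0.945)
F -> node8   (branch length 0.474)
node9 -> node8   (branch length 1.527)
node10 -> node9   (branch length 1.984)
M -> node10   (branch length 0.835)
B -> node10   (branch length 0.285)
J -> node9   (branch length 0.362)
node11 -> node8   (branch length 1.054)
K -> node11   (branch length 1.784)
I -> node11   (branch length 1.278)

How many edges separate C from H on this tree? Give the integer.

The MRCA of C and H is the node subtending ((D,(L,H)),(N,((G,E,(O,C)),A))).
From C up to that node: 5 branches. From H up to the same node: 3 branches. Total: 5 + 3 = 8.

8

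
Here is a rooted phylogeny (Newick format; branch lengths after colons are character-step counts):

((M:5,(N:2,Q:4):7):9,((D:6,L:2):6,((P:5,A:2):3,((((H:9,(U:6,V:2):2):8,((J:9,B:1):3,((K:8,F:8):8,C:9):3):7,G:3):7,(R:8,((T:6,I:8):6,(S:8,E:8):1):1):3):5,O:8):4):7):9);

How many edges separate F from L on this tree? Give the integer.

10

The MRCA of F and L is the node subtending ((D,L),((P,A),((((H,(U,V)),((J,B),((K,F),C)),G),(R,((T,I),(S,E)))),O))).
From F up to that node: 8 branches. From L up to the same node: 2 branches. Total: 8 + 2 = 10.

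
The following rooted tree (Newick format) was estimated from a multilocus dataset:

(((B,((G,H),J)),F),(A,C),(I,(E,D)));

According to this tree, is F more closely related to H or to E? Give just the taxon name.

The MRCA of F and H subtends ((B,((G,H),J)),F) (5 taxa).
The MRCA of F and E is the root, subtending the entire tree (10 taxa).
The first is nested inside the second, so F shares a more recent common ancestor with H.

H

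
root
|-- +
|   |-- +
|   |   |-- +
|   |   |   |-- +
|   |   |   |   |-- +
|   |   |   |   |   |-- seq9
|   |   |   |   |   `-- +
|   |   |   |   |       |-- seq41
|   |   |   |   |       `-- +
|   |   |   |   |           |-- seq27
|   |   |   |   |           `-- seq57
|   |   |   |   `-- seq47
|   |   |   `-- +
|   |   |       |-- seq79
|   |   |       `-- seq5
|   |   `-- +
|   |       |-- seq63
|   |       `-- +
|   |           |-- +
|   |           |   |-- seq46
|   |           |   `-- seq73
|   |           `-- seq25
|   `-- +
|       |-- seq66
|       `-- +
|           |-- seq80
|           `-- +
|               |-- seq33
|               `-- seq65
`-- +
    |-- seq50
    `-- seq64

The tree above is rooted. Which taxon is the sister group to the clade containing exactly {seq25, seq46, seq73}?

seq63

The clade containing exactly {seq25, seq46, seq73} attaches to the tree at the node subtending (seq63,((seq46,seq73),seq25)).
The other lineage descending from that same node — the sister group — is the single tip seq63.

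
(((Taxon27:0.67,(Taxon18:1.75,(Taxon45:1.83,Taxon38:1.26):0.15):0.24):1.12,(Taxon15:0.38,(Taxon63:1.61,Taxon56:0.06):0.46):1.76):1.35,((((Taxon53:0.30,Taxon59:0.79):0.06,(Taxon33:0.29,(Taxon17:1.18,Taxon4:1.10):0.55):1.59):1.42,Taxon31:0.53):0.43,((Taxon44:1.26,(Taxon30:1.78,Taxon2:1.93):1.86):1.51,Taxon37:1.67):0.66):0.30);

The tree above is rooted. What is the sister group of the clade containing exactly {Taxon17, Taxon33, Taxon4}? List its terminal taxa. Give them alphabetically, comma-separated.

Taxon53, Taxon59

The clade containing exactly {Taxon17, Taxon33, Taxon4} attaches to the tree at the node subtending ((Taxon53,Taxon59),(Taxon33,(Taxon17,Taxon4))).
The other lineage descending from that same node — the sister group — is (Taxon53,Taxon59); its 2 tips in alphabetical order are the answer.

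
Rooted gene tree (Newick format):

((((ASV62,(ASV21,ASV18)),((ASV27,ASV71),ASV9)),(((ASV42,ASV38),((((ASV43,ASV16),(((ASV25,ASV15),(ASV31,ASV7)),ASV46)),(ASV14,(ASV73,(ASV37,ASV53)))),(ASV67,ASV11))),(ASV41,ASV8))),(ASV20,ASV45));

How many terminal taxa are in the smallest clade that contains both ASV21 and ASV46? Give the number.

23

The MRCA of ASV21 and ASV46 is the node subtending (((ASV62,(ASV21,ASV18)),((ASV27,ASV71),ASV9)),(((ASV42,ASV38),((((ASV43,ASV16),(((ASV25,ASV15),(ASV31,ASV7)),ASV46)),(ASV14,(ASV73,(ASV37,ASV53)))),(ASV67,ASV11))),(ASV41,ASV8))).
That clade contains 23 terminal taxa: ASV11, ASV14, ASV15, ASV16, ASV18, ASV21, ASV25, ASV27, ASV31, ASV37, ASV38, ASV41, ASV42, ASV43, ASV46, ASV53, ASV62, ASV67, ASV7, ASV71, ASV73, ASV8, ASV9.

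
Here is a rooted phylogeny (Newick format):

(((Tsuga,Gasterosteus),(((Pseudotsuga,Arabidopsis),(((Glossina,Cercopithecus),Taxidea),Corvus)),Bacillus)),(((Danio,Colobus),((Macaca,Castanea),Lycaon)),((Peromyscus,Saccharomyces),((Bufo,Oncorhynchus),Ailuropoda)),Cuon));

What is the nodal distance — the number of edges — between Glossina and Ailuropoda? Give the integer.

The MRCA of Glossina and Ailuropoda is the root of the tree.
From Glossina up to that node: 7 branches. From Ailuropoda up to the same node: 4 branches. Total: 7 + 4 = 11.

11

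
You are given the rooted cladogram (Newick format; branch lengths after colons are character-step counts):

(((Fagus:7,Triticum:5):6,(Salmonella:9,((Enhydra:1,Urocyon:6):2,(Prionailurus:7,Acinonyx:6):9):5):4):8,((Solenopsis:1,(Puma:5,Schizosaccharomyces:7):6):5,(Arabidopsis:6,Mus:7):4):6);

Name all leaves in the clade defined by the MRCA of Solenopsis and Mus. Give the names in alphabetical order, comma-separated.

Arabidopsis, Mus, Puma, Schizosaccharomyces, Solenopsis

Tracing Solenopsis: it sits inside (Solenopsis,(Puma,Schizosaccharomyces)).
Tracing Mus: it sits inside (Arabidopsis,Mus).
The smallest clade enclosing both is ((Solenopsis,(Puma,Schizosaccharomyces)),(Arabidopsis,Mus)); the answer is its 5 terminal taxa in alphabetical order.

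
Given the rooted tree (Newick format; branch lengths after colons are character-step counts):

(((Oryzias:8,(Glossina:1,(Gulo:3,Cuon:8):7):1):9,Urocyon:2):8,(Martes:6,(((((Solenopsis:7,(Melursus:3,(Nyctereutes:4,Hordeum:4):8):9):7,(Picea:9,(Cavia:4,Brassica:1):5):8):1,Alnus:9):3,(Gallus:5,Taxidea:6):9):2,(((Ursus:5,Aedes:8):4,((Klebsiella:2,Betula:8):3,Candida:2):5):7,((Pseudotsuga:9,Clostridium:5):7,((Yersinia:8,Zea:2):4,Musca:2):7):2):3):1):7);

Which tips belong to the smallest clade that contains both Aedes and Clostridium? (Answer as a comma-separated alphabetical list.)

Aedes, Betula, Candida, Clostridium, Klebsiella, Musca, Pseudotsuga, Ursus, Yersinia, Zea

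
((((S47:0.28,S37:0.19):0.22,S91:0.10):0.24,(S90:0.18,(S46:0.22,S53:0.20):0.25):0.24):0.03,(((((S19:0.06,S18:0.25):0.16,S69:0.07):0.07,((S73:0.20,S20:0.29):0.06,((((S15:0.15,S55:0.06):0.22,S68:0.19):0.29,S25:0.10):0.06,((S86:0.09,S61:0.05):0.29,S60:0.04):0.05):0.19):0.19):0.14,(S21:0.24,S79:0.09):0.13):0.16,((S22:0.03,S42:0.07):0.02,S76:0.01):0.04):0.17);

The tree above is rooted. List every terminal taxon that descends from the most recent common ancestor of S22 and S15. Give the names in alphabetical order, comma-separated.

Tracing S22: it sits inside (S22,S42).
Tracing S15: it sits inside (S15,S55).
The smallest clade enclosing both is (((((S19,S18),S69),((S73,S20),((((S15,S55),S68),S25),((S86,S61),S60)))),(S21,S79)),((S22,S42),S76)); the answer is its 17 terminal taxa in alphabetical order.

S15, S18, S19, S20, S21, S22, S25, S42, S55, S60, S61, S68, S69, S73, S76, S79, S86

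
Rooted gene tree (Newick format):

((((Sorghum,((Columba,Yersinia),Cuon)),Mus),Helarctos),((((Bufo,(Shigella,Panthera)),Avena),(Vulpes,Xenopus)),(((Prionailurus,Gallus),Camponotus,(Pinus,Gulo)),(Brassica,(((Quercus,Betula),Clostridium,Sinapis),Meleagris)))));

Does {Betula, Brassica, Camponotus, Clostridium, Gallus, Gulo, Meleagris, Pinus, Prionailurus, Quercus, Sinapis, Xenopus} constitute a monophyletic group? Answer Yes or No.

The MRCA of the listed taxa subtends ((((Bufo,(Shigella,Panthera)),Avena),(Vulpes,Xenopus)),(((Prionailurus,Gallus),Camponotus,(Pinus,Gulo)),(Brassica,(((Quercus,Betula),Clostridium,Sinapis),Meleagris)))).
That clade also contains Avena, Bufo, Panthera, Shigella, Vulpes, which are not in the proposed group, so the group is not monophyletic.

No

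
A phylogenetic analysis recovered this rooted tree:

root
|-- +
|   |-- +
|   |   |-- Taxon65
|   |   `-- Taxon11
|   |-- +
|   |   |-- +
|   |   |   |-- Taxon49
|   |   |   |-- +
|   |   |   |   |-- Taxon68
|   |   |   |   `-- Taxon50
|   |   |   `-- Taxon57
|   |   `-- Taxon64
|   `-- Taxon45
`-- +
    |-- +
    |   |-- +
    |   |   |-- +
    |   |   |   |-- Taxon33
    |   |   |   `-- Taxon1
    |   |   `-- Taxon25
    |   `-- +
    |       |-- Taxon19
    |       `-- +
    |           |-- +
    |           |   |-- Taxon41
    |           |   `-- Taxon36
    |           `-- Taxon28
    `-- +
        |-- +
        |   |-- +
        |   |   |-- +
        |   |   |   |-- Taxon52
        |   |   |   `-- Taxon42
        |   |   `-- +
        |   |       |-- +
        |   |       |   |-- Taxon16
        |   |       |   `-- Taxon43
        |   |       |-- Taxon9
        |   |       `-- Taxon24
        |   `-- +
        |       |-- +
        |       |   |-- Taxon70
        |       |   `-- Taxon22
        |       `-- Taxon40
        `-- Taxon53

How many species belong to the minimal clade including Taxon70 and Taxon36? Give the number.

17

The MRCA of Taxon70 and Taxon36 is the node subtending ((((Taxon33,Taxon1),Taxon25),(Taxon19,((Taxon41,Taxon36),Taxon28))),((((Taxon52,Taxon42),((Taxon16,Taxon43),Taxon9,Taxon24)),((Taxon70,Taxon22),Taxon40)),Taxon53)).
That clade contains 17 terminal taxa: Taxon1, Taxon16, Taxon19, Taxon22, Taxon24, Taxon25, Taxon28, Taxon33, Taxon36, Taxon40, Taxon41, Taxon42, Taxon43, Taxon52, Taxon53, Taxon70, Taxon9.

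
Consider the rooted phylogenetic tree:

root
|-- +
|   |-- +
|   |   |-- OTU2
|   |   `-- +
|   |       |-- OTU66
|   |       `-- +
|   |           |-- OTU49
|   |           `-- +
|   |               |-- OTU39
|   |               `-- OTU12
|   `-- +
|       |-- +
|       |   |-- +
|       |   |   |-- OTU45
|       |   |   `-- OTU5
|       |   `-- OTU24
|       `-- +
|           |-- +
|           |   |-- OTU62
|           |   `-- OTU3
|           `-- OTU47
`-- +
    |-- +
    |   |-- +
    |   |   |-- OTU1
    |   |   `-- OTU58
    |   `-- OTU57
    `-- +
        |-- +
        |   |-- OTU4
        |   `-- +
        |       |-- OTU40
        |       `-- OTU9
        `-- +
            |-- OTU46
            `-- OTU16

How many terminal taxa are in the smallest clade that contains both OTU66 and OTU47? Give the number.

11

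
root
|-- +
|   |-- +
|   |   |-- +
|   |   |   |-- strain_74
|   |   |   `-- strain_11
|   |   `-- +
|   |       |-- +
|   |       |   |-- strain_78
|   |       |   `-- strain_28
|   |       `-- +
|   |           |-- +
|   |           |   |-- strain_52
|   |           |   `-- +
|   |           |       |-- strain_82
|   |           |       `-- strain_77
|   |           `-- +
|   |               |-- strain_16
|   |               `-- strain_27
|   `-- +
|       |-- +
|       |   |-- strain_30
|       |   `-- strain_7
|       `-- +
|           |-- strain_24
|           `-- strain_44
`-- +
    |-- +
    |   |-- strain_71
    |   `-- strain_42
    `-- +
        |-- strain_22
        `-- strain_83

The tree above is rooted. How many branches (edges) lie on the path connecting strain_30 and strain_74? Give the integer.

6

The MRCA of strain_30 and strain_74 is the node subtending (((strain_74,strain_11),((strain_78,strain_28),((strain_52,(strain_82,strain_77)),(strain_16,strain_27)))),((strain_30,strain_7),(strain_24,strain_44))).
From strain_30 up to that node: 3 branches. From strain_74 up to the same node: 3 branches. Total: 3 + 3 = 6.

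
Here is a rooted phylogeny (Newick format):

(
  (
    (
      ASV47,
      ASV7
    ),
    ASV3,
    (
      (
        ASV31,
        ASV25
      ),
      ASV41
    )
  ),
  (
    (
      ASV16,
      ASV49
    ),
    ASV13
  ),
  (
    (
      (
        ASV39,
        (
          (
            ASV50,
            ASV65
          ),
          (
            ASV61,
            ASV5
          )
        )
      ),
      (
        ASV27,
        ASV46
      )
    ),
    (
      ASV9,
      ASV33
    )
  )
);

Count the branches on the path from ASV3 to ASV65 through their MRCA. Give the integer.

8

The MRCA of ASV3 and ASV65 is the root of the tree.
From ASV3 up to that node: 2 branches. From ASV65 up to the same node: 6 branches. Total: 2 + 6 = 8.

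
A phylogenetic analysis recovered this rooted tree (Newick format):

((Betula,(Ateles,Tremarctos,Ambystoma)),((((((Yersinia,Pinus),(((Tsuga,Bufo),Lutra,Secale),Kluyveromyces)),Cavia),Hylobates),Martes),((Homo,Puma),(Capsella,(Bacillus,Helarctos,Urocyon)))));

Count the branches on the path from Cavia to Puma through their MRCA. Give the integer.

The MRCA of Cavia and Puma is the node subtending ((((((Yersinia,Pinus),(((Tsuga,Bufo),Lutra,Secale),Kluyveromyces)),Cavia),Hylobates),Martes),((Homo,Puma),(Capsella,(Bacillus,Helarctos,Urocyon)))).
From Cavia up to that node: 4 branches. From Puma up to the same node: 3 branches. Total: 4 + 3 = 7.

7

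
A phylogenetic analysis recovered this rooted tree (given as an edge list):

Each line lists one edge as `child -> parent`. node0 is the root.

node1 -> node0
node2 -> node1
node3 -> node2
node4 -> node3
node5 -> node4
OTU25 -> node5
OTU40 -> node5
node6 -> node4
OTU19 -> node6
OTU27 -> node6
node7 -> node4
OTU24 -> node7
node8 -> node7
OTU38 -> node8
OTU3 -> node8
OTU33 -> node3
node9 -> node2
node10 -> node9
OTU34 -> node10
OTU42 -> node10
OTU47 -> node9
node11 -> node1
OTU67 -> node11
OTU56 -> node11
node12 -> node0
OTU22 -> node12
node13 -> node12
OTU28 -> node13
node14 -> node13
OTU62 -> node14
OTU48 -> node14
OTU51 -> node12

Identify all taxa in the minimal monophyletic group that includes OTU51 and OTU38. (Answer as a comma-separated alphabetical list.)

OTU19, OTU22, OTU24, OTU25, OTU27, OTU28, OTU3, OTU33, OTU34, OTU38, OTU40, OTU42, OTU47, OTU48, OTU51, OTU56, OTU62, OTU67

Tracing OTU51: it sits inside (OTU22,(OTU28,(OTU62,OTU48)),OTU51).
Tracing OTU38: it sits inside (OTU38,OTU3).
The smallest clade enclosing both is the whole tree (their MRCA is the root), so the answer is all 18 tips in alphabetical order.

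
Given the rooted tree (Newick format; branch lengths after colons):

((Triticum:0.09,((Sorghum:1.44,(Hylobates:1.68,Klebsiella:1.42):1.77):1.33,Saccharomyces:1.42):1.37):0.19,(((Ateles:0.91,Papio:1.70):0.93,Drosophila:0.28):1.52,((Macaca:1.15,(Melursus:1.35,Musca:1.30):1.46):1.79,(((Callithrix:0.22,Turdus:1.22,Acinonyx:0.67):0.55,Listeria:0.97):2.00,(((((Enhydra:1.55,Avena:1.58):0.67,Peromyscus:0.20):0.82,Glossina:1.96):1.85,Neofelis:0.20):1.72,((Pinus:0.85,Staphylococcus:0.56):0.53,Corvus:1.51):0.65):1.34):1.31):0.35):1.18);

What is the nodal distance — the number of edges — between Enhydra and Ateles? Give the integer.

The MRCA of Enhydra and Ateles is the node subtending (((Ateles,Papio),Drosophila),((Macaca,(Melursus,Musca)),(((Callithrix,Turdus,Acinonyx),Listeria),(((((Enhydra,Avena),Peromyscus),Glossina),Neofelis),((Pinus,Staphylococcus),Corvus))))).
From Enhydra up to that node: 8 branches. From Ateles up to the same node: 3 branches. Total: 8 + 3 = 11.

11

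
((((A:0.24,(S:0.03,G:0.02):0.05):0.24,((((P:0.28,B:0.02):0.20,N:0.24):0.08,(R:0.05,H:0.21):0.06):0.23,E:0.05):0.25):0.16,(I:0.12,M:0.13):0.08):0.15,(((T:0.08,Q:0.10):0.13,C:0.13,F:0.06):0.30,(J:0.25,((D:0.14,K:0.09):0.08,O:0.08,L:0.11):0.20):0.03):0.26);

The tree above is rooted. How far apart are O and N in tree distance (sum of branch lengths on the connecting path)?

1.68

The path runs O → … → MRCA → … → N; the MRCA is the root of the tree.
Branch lengths along that path: 0.08 + 0.20 + 0.03 + 0.26 + 0.15 + 0.16 + 0.25 + 0.23 + 0.08 + 0.24 = 1.68.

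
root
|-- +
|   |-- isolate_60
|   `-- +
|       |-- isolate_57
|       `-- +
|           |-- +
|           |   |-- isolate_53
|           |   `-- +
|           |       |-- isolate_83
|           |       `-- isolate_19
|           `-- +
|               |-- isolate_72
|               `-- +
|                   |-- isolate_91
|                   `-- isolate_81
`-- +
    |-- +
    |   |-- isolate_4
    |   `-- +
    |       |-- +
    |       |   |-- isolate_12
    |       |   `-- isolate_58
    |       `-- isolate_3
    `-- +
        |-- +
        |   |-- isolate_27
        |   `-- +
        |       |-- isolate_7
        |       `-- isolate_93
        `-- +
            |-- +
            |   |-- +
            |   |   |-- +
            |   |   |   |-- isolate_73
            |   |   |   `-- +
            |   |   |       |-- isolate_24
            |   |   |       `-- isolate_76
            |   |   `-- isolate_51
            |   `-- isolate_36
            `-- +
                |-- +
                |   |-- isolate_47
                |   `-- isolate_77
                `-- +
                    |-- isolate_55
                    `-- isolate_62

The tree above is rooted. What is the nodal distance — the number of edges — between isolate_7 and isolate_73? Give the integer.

The MRCA of isolate_7 and isolate_73 is the node subtending ((isolate_27,(isolate_7,isolate_93)),((((isolate_73,(isolate_24,isolate_76)),isolate_51),isolate_36),((isolate_47,isolate_77),(isolate_55,isolate_62)))).
From isolate_7 up to that node: 3 branches. From isolate_73 up to the same node: 5 branches. Total: 3 + 5 = 8.

8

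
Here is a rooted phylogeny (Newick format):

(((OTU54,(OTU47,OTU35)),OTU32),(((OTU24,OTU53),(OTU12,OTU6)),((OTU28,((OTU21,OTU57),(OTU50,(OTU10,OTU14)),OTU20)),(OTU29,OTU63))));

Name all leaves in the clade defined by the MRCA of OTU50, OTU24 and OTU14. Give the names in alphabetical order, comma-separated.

OTU10, OTU12, OTU14, OTU20, OTU21, OTU24, OTU28, OTU29, OTU50, OTU53, OTU57, OTU6, OTU63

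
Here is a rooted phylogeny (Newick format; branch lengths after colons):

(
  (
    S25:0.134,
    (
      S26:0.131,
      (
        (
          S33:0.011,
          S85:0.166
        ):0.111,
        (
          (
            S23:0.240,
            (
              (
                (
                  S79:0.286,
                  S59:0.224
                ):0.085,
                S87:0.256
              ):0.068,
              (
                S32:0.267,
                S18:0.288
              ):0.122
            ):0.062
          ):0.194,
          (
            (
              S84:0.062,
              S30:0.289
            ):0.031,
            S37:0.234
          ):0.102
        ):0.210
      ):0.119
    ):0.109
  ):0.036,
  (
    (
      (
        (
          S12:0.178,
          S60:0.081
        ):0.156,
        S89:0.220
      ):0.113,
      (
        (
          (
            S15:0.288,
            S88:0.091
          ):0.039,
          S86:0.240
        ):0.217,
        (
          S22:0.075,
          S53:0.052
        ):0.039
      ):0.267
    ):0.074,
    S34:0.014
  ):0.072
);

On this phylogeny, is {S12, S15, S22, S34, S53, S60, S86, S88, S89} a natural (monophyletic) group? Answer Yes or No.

Yes

The most recent common ancestor of these taxa subtends ((((S12,S60),S89),(((S15,S88),S86),(S22,S53))),S34).
That clade has exactly 9 tips — every listed taxon and nothing else — so the group is monophyletic.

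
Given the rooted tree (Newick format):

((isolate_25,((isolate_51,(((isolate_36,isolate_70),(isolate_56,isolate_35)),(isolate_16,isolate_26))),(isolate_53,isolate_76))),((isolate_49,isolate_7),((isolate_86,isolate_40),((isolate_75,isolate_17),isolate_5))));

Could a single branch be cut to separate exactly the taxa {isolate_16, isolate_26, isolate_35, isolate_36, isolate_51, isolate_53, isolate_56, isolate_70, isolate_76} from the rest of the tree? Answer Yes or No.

Yes

The most recent common ancestor of these taxa subtends ((isolate_51,(((isolate_36,isolate_70),(isolate_56,isolate_35)),(isolate_16,isolate_26))),(isolate_53,isolate_76)).
That clade has exactly 9 tips — every listed taxon and nothing else — so the group is monophyletic.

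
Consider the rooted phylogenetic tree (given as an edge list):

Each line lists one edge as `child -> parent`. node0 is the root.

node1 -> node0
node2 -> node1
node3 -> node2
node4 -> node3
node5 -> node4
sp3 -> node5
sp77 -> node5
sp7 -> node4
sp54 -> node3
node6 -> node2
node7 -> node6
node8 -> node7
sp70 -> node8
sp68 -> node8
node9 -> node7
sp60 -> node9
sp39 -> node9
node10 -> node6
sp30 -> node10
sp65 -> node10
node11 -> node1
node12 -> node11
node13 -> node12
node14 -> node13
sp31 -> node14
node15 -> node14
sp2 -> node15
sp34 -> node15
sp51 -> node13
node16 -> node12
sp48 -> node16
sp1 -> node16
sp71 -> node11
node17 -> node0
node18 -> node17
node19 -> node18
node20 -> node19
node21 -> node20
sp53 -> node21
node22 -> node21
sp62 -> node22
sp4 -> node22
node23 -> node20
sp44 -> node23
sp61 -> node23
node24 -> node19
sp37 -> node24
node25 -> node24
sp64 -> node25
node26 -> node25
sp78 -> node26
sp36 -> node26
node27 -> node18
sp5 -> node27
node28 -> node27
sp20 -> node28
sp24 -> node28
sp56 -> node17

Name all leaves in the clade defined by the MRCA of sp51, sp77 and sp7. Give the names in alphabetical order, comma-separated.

sp1, sp2, sp3, sp30, sp31, sp34, sp39, sp48, sp51, sp54, sp60, sp65, sp68, sp7, sp70, sp71, sp77

Tracing sp51: it sits inside ((sp31,(sp2,sp34)),sp51).
Tracing sp77: it sits inside (sp3,sp77).
Tracing sp7: it sits inside ((sp3,sp77),sp7).
The smallest clade enclosing all 3 is (((((sp3,sp77),sp7),sp54),(((sp70,sp68),(sp60,sp39)),(sp30,sp65))),((((sp31,(sp2,sp34)),sp51),(sp48,sp1)),sp71)); the answer is its 17 terminal taxa in alphabetical order.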